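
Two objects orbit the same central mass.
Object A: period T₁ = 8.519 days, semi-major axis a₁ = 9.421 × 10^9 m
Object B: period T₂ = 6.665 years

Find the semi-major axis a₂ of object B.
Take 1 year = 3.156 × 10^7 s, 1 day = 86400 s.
T₁ = 8.519 days = 736042 s
T₂ = 6.665 years = 2.10347 × 10^8 s
a₁ = 9.421 × 10^9 m
Kepler's third law: (T₂/T₁)² = (a₂/a₁)³  ⇒  a₂ = a₁ (T₂/T₁)^(2/3)
T₂/T₁ = 285.782
(T₂/T₁)^(2/3) = 43.3867
a₂ = 9.421 × 10^9 m × 43.3867 = 4.08746 × 10^11 m ≈ 4.087 × 10^11 m

Final answer: a₂ = 4.087 × 10^11 m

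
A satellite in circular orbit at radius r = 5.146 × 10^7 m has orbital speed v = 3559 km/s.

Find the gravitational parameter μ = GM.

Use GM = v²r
r = 5.146 × 10^7 m
v = 3559 km/s = 3.559 × 10^6 m/s
v² = 1.26665 × 10^13 m²/s²
GM = v²r = 1.26665 × 10^13 × 5.146 × 10^7 = 6.51817 × 10^20 m³/s²
GM ≈ 6.518 × 10^20 m³/s²

Final answer: GM = 6.518 × 10^20 m³/s²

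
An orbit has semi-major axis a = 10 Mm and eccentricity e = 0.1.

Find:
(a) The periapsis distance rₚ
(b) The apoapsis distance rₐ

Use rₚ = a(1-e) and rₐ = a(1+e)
a = 10 Mm = 1 × 10^7 m
e = 0.1:  1 − e = 0.9,  1 + e = 1.1
(a) rₚ = a(1 − e) = 1 × 10^7 m × 0.9 = 9 × 10^6 m ≈ 9 Mm
(b) rₐ = a(1 + e) = 1 × 10^7 m × 1.1 = 1.1 × 10^7 m ≈ 11 Mm

Final answer:
(a) rₚ = 9 Mm
(b) rₐ = 11 Mm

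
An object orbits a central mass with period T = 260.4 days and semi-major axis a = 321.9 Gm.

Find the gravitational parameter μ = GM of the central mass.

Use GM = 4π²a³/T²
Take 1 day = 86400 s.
T = 260.4 days = 2.24986 × 10^7 s
a = 321.9 Gm = 3.219 × 10^11 m
a³ = 3.33552 × 10^34 m³
T² = 5.06185 × 10^14 s²
GM = 4π² × (3.33552 × 10^34) / (5.06185 × 10^14) = 2.60144 × 10^21 m³/s²
GM ≈ 2.601 × 10^21 m³/s²

Final answer: GM = 2.601 × 10^21 m³/s²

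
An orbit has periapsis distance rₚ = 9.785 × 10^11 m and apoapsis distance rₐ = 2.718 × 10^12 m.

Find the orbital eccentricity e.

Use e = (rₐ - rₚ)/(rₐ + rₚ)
rₚ = 9.785 × 10^11 m
rₐ = 2.718 × 10^12 m
rₐ − rₚ = 1.7395 × 10^12 m
rₐ + rₚ = 3.6965 × 10^12 m
e = (rₐ − rₚ)/(rₐ + rₚ) = 0.47058

Final answer: e = 0.4706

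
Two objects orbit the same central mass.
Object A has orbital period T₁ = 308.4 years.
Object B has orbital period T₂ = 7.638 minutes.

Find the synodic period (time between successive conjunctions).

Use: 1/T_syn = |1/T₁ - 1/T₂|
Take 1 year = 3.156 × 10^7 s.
T₁ = 308.4 years = 9.7331 × 10^9 s
T₂ = 7.638 minutes = 458.28 s
1/T₁ = 1.02742 × 10^-10 s⁻¹
1/T₂ = 0.00218207 s⁻¹
|1/T₁ − 1/T₂| = 0.00218207 s⁻¹
T_syn = 1 / |1/T₁ − 1/T₂| = 458.28 s ≈ 7.638 minutes

Final answer: T_syn = 7.638 minutes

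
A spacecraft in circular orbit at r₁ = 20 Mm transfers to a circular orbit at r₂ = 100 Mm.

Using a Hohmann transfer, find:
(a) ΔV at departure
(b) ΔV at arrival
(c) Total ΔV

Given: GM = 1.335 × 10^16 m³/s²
r₁ = 20 Mm = 2 × 10^7 m
r₂ = 100 Mm = 1 × 10^8 m
GM = 1.335 × 10^16 m³/s²
Transfer ellipse: a_t = (r₁ + r₂)/2 = 6 × 10^7 m
Circular speed at r₁: v₁ = √(GM/r₁) = 25836 m/s
Transfer speed at r₁ (periapsis): v₁ₜ = √(GM(2/r₁ − 1/a_t)) = 33354.2 m/s
(a) ΔV₁ = v₁ₜ − v₁ = 7518.14 m/s ≈ 7.518 km/s
Circular speed at r₂: v₂ = √(GM/r₂) = 11554.2 m/s
Transfer speed at r₂ (apoapsis): v₂ₜ = √(GM(2/r₂ − 1/a_t)) = 6670.83 m/s
(b) ΔV₂ = v₂ − v₂ₜ = 4883.39 m/s ≈ 4.883 km/s
(c) ΔV_total = ΔV₁ + ΔV₂ = 12401.5 m/s ≈ 12.4 km/s

Final answer:
(a) ΔV₁ = 7.518 km/s
(b) ΔV₂ = 4.883 km/s
(c) ΔV_total = 12.4 km/s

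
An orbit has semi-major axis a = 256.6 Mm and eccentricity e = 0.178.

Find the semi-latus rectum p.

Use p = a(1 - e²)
a = 256.6 Mm = 2.566 × 10^8 m
e = 0.178,  e² = 0.031684,  1 − e² = 0.968316
p = a(1 − e²) = 2.566 × 10^8 m × 0.968316 = 2.4847 × 10^8 m ≈ 248.5 Mm

Final answer: p = 248.5 Mm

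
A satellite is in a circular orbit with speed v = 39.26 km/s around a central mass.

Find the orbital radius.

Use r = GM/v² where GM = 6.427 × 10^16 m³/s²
v = 39.26 km/s = 39260 m/s
GM = 6.427 × 10^16 m³/s²
v² = 1.54135 × 10^9 m²/s²
r = GM/v² = (6.427 × 10^16) / (1.54135 × 10^9) = 4.16973 × 10^7 m ≈ 41.7 Mm

Final answer: 41.7 Mm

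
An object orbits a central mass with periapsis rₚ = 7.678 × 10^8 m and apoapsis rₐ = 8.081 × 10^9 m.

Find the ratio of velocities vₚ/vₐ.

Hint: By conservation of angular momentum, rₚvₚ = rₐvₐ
rₚ = 7.678 × 10^8 m
rₐ = 8.081 × 10^9 m
rₚvₚ = rₐvₐ  ⇒  vₚ/vₐ = rₐ/rₚ
vₚ/vₐ = (8.081 × 10^9) / (7.678 × 10^8) = 10.5249

Final answer: vₚ/vₐ = 10.52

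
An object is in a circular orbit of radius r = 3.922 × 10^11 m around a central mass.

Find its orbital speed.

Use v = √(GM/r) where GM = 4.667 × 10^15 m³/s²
r = 3.922 × 10^11 m
GM = 4.667 × 10^15 m³/s²
GM/r = (4.667 × 10^15) / (3.922 × 10^11) = 11899.5 m²/s²
v = √(GM/r) = 109.085 m/s ≈ 109.1 m/s

Final answer: 109.1 m/s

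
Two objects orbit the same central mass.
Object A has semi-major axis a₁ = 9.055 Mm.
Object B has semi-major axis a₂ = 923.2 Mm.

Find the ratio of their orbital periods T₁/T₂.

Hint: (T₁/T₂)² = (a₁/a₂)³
a₁ = 9.055 Mm = 9.055 × 10^6 m
a₂ = 923.2 Mm = 9.232 × 10^8 m
a₁/a₂ = 0.00980828
T₁/T₂ = (a₁/a₂)^(3/2) = (0.00980828)^1.5 = 0.00097138

Final answer: T₁/T₂ = 0.0009714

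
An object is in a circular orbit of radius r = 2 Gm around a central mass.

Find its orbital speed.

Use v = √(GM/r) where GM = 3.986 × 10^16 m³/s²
r = 2 Gm = 2 × 10^9 m
GM = 3.986 × 10^16 m³/s²
GM/r = (3.986 × 10^16) / (2 × 10^9) = 1.993 × 10^7 m²/s²
v = √(GM/r) = 4464.3 m/s ≈ 4.464 km/s

Final answer: 4.464 km/s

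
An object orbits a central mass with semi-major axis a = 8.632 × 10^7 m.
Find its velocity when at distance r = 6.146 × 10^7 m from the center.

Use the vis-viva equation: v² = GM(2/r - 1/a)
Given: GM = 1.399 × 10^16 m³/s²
a = 8.632 × 10^7 m
r = 6.146 × 10^7 m
GM = 1.399 × 10^16 m³/s²
2/r − 1/a = 3.25415 × 10^-8 − 1.15848 × 10^-8 = 2.09567 × 10^-8 m⁻¹
v² = GM (2/r − 1/a) = 2.93184 × 10^8 m²/s²
v = 17122.6 m/s ≈ 17.12 km/s

Final answer: 17.12 km/s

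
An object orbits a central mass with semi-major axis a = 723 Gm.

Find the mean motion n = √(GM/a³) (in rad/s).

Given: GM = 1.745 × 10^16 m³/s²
a = 723 Gm = 7.23 × 10^11 m
GM = 1.745 × 10^16 m³/s²
a³ = 3.77933 × 10^35 m³
GM/a³ = (1.745 × 10^16) / (3.77933 × 10^35) = 4.61722 × 10^-20 s⁻²
n = √(GM/a³) = 2.14877 × 10^-10 rad/s ≈ 2.149 × 10^-10 rad/s

Final answer: n = 2.149 × 10^-10 rad/s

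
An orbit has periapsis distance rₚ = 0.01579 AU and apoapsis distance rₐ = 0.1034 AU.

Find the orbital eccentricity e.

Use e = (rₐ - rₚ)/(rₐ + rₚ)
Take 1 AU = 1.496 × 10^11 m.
rₚ = 0.01579 AU = 2.36218 × 10^9 m
rₐ = 0.1034 AU = 1.54686 × 10^10 m
rₐ − rₚ = 1.31065 × 10^10 m
rₐ + rₚ = 1.78308 × 10^10 m
e = (rₐ − rₚ)/(rₐ + rₚ) = 0.735045

Final answer: e = 0.735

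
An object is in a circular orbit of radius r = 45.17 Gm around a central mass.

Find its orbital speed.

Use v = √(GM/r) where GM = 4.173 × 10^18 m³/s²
r = 45.17 Gm = 4.517 × 10^10 m
GM = 4.173 × 10^18 m³/s²
GM/r = (4.173 × 10^18) / (4.517 × 10^10) = 9.23843 × 10^7 m²/s²
v = √(GM/r) = 9611.68 m/s ≈ 9.612 km/s

Final answer: 9.612 km/s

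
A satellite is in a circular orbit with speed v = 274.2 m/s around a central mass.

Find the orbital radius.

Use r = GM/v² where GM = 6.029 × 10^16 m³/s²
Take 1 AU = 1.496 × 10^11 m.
v = 274.2 m/s
GM = 6.029 × 10^16 m³/s²
v² = 75185.6 m²/s²
r = GM/v² = (6.029 × 10^16) / 75185.6 = 8.01882 × 10^11 m ≈ 5.36 AU

Final answer: 5.36 AU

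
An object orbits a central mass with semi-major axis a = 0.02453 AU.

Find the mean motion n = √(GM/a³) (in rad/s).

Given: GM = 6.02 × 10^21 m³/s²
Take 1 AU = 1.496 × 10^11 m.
a = 0.02453 AU = 3.66969 × 10^9 m
GM = 6.02 × 10^21 m³/s²
a³ = 4.94183 × 10^28 m³
GM/a³ = (6.02 × 10^21) / (4.94183 × 10^28) = 1.21817 × 10^-7 s⁻²
n = √(GM/a³) = 0.000349023 rad/s ≈ 0.000349 rad/s

Final answer: n = 0.000349 rad/s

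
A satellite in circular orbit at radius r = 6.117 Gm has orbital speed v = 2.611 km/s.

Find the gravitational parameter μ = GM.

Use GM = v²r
r = 6.117 Gm = 6.117 × 10^9 m
v = 2.611 km/s = 2611 m/s
v² = 6.81732 × 10^6 m²/s²
GM = v²r = 6.81732 × 10^6 × 6.117 × 10^9 = 4.17016 × 10^16 m³/s²
GM ≈ 4.17 × 10^16 m³/s²

Final answer: GM = 4.17 × 10^16 m³/s²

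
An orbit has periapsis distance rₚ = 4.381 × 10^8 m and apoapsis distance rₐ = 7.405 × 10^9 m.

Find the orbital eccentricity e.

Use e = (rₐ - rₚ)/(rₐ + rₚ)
rₚ = 4.381 × 10^8 m
rₐ = 7.405 × 10^9 m
rₐ − rₚ = 6.9669 × 10^9 m
rₐ + rₚ = 7.8431 × 10^9 m
e = (rₐ − rₚ)/(rₐ + rₚ) = 0.888284

Final answer: e = 0.8883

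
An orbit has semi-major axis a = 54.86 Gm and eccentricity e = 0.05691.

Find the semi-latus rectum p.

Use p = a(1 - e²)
a = 54.86 Gm = 5.486 × 10^10 m
e = 0.05691,  e² = 0.00323875,  1 − e² = 0.996761
p = a(1 − e²) = 5.486 × 10^10 m × 0.996761 = 5.46823 × 10^10 m ≈ 54.68 Gm

Final answer: p = 54.68 Gm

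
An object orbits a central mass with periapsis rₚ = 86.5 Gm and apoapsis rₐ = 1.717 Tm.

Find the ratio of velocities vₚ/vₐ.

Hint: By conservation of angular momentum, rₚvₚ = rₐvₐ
rₚ = 86.5 Gm = 8.65 × 10^10 m
rₐ = 1.717 Tm = 1.717 × 10^12 m
rₚvₚ = rₐvₐ  ⇒  vₚ/vₐ = rₐ/rₚ
vₚ/vₐ = (1.717 × 10^12) / (8.65 × 10^10) = 19.8497

Final answer: vₚ/vₐ = 19.85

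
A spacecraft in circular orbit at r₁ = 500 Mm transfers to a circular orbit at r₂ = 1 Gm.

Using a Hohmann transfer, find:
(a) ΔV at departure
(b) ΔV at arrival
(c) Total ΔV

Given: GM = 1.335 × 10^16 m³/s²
r₁ = 500 Mm = 5 × 10^8 m
r₂ = 1 Gm = 1 × 10^9 m
GM = 1.335 × 10^16 m³/s²
Transfer ellipse: a_t = (r₁ + r₂)/2 = 7.5 × 10^8 m
Circular speed at r₁: v₁ = √(GM/r₁) = 5167.2 m/s
Transfer speed at r₁ (periapsis): v₁ₜ = √(GM(2/r₁ − 1/a_t)) = 5966.57 m/s
(a) ΔV₁ = v₁ₜ − v₁ = 799.369 m/s ≈ 799.4 m/s
Circular speed at r₂: v₂ = √(GM/r₂) = 3653.77 m/s
Transfer speed at r₂ (apoapsis): v₂ₜ = √(GM(2/r₂ − 1/a_t)) = 2983.29 m/s
(b) ΔV₂ = v₂ − v₂ₜ = 670.478 m/s ≈ 670.5 m/s
(c) ΔV_total = ΔV₁ + ΔV₂ = 1469.85 m/s ≈ 1.47 km/s

Final answer:
(a) ΔV₁ = 799.4 m/s
(b) ΔV₂ = 670.5 m/s
(c) ΔV_total = 1.47 km/s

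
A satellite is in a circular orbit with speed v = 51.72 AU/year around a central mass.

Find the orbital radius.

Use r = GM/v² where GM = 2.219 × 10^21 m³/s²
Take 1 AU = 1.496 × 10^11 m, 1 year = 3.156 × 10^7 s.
v = 51.72 AU/year = 245162 m/s
GM = 2.219 × 10^21 m³/s²
v² = 6.01044 × 10^10 m²/s²
r = GM/v² = (2.219 × 10^21) / (6.01044 × 10^10) = 3.69191 × 10^10 m ≈ 0.2468 AU

Final answer: 0.2468 AU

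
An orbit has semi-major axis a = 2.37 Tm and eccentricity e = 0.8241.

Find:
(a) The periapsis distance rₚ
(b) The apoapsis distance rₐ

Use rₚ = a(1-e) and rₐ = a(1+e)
a = 2.37 Tm = 2.37 × 10^12 m
e = 0.8241:  1 − e = 0.1759,  1 + e = 1.8241
(a) rₚ = a(1 − e) = 2.37 × 10^12 m × 0.1759 = 4.16883 × 10^11 m ≈ 416.9 Gm
(b) rₐ = a(1 + e) = 2.37 × 10^12 m × 1.8241 = 4.32312 × 10^12 m ≈ 4.323 Tm

Final answer:
(a) rₚ = 416.9 Gm
(b) rₐ = 4.323 Tm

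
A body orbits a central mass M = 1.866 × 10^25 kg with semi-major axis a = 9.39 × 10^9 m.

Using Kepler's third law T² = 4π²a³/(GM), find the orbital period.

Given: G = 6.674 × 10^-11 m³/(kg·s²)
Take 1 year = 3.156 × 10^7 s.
M = 1.866 × 10^25 kg
GM = G × M = 6.674 × 10^-11 × 1.866 × 10^25 = 1.24537 × 10^15 m³/s²
a = 9.39 × 10^9 m
a³ = 8.27936 × 10^29 m³
T = 2π √(a³/GM) = 2π √((8.27936 × 10^29) / (1.24537 × 10^15)) = 2π × 2.5784 × 10^7 s
T = 1.62005 × 10^8 s ≈ 5.133 years

Final answer: 5.133 years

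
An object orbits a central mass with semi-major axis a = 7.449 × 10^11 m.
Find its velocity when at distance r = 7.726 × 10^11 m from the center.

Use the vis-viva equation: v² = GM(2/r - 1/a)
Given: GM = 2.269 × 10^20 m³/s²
a = 7.449 × 10^11 m
r = 7.726 × 10^11 m
GM = 2.269 × 10^20 m³/s²
2/r − 1/a = 2.58866 × 10^-12 − 1.34246 × 10^-12 = 1.2462 × 10^-12 m⁻¹
v² = GM (2/r − 1/a) = 2.82763 × 10^8 m²/s²
v = 16815.5 m/s ≈ 16.82 km/s

Final answer: 16.82 km/s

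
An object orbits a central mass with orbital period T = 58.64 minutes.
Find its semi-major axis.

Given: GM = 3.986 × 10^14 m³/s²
T = 58.64 minutes = 3518.4 s
GM = 3.986 × 10^14 m³/s²
Kepler's third law: a³ = GM T² / (4π²)
T² = 1.23791 × 10^7 s²
a³ = (3.986 × 10^14) × (1.23791 × 10^7) / (4π²) = 1.24988 × 10^20 m³
a = (a³)^(1/3) = 4.99984 × 10^6 m ≈ 5 Mm

Final answer: 5 Mm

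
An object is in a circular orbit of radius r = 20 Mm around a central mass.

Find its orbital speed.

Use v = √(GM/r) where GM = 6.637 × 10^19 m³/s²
r = 20 Mm = 2 × 10^7 m
GM = 6.637 × 10^19 m³/s²
GM/r = (6.637 × 10^19) / (2 × 10^7) = 3.3185 × 10^12 m²/s²
v = √(GM/r) = 1.82168 × 10^6 m/s ≈ 1822 km/s

Final answer: 1822 km/s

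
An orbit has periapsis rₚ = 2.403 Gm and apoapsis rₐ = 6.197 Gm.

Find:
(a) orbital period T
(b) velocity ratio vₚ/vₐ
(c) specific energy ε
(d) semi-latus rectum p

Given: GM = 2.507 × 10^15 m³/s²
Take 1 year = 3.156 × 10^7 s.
rₚ = 2.403 Gm = 2.403 × 10^9 m
rₐ = 6.197 Gm = 6.197 × 10^9 m
GM = 2.507 × 10^15 m³/s²
a = (rₚ + rₐ)/2 = 4.3 × 10^9 m
e = (rₐ − rₚ)/(rₐ + rₚ) = (3.794 × 10^9) / (8.6 × 10^9) = 0.441163
(a) a³ = 7.9507 × 10^28 m³;  T = 2π √(a³/GM) = 2π × 5.63152 × 10^6 s = 3.53839 × 10^7 s ≈ 1.121 years
(b) vₚ/vₐ = rₐ/rₚ (angular momentum) = (6.197 × 10^9) / (2.403 × 10^9) = 2.57886 ≈ 2.579
(c) 2a = 8.6 × 10^9 m;  ε = −GM/(2a) = -291512 J/kg ≈ -291.5 kJ/kg
(d) 1 − e² = 0.805375;  p = a(1 − e²) = 4.3 × 10^9 × 0.805375 = 3.46311 × 10^9 m ≈ 3.463 Gm

Final answer:
(a) orbital period T = 1.121 years
(b) velocity ratio vₚ/vₐ = 2.579
(c) specific energy ε = -291.5 kJ/kg
(d) semi-latus rectum p = 3.463 Gm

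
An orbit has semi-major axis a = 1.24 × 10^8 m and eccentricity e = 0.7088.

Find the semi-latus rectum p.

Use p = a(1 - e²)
a = 1.24 × 10^8 m
e = 0.7088,  e² = 0.502397,  1 − e² = 0.497603
p = a(1 − e²) = 1.24 × 10^8 m × 0.497603 = 6.17027 × 10^7 m ≈ 6.17 × 10^7 m

Final answer: p = 6.17 × 10^7 m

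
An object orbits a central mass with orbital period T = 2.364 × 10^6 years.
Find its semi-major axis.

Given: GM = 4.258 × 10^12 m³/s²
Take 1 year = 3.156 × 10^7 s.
T = 2.364 × 10^6 years = 7.46078 × 10^13 s
GM = 4.258 × 10^12 m³/s²
Kepler's third law: a³ = GM T² / (4π²)
T² = 5.56633 × 10^27 s²
a³ = (4.258 × 10^12) × (5.56633 × 10^27) / (4π²) = 6.00364 × 10^38 m³
a = (a³)^(1/3) = 8.43603 × 10^12 m ≈ 8.436 × 10^12 m

Final answer: 8.436 × 10^12 m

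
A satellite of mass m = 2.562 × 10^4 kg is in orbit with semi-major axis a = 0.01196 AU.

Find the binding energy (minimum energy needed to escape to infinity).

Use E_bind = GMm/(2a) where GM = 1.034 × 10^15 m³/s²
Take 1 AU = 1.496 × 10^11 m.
a = 0.01196 AU = 1.78922 × 10^9 m
GM = 1.034 × 10^15 m³/s²
m = 2.562 × 10^4 kg
GMm = 1.034 × 10^15 × 25620 = 2.64911 × 10^19 m³·kg/s²
2a = 3.57843 × 10^9 m
E_bind = GMm/(2a) = 7.40299 × 10^9 J ≈ 7.403 GJ

Final answer: 7.403 GJ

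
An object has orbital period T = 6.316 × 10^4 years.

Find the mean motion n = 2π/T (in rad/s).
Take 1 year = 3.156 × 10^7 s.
T = 6.316 × 10^4 years = 1.99333 × 10^12 s
n = 2π / (1.99333 × 10^12 s) = 3.15211 × 10^-12 rad/s ≈ 3.152 × 10^-12 rad/s

Final answer: n = 3.152 × 10^-12 rad/s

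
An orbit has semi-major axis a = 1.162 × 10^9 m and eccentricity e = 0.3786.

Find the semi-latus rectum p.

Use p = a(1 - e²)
a = 1.162 × 10^9 m
e = 0.3786,  e² = 0.143338,  1 − e² = 0.856662
p = a(1 − e²) = 1.162 × 10^9 m × 0.856662 = 9.95441 × 10^8 m ≈ 9.954 × 10^8 m

Final answer: p = 9.954 × 10^8 m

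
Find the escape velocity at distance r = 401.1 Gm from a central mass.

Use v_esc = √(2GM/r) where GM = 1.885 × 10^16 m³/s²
r = 401.1 Gm = 4.011 × 10^11 m
GM = 1.885 × 10^16 m³/s²
2GM/r = 2 × (1.885 × 10^16) / (4.011 × 10^11) = 93991.5 m²/s²
v_esc = √(2GM/r) = 306.58 m/s ≈ 306.6 m/s

Final answer: 306.6 m/s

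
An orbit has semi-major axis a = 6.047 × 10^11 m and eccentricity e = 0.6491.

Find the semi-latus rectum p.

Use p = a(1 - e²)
a = 6.047 × 10^11 m
e = 0.6491,  e² = 0.421331,  1 − e² = 0.578669
p = a(1 − e²) = 6.047 × 10^11 m × 0.578669 = 3.49921 × 10^11 m ≈ 3.499 × 10^11 m

Final answer: p = 3.499 × 10^11 m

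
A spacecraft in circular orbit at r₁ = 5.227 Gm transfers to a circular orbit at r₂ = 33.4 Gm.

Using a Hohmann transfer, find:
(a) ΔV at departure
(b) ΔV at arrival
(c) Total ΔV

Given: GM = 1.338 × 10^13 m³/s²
r₁ = 5.227 Gm = 5.227 × 10^9 m
r₂ = 33.4 Gm = 3.34 × 10^10 m
GM = 1.338 × 10^13 m³/s²
Transfer ellipse: a_t = (r₁ + r₂)/2 = 1.93135 × 10^10 m
Circular speed at r₁: v₁ = √(GM/r₁) = 50.5943 m/s
Transfer speed at r₁ (periapsis): v₁ₜ = √(GM(2/r₁ − 1/a_t)) = 66.5341 m/s
(a) ΔV₁ = v₁ₜ − v₁ = 15.9398 m/s ≈ 15.94 m/s
Circular speed at r₂: v₂ = √(GM/r₂) = 20.015 m/s
Transfer speed at r₂ (apoapsis): v₂ₜ = √(GM(2/r₂ − 1/a_t)) = 10.4124 m/s
(b) ΔV₂ = v₂ − v₂ₜ = 9.60257 m/s ≈ 9.603 m/s
(c) ΔV_total = ΔV₁ + ΔV₂ = 25.5424 m/s ≈ 25.54 m/s

Final answer:
(a) ΔV₁ = 15.94 m/s
(b) ΔV₂ = 9.603 m/s
(c) ΔV_total = 25.54 m/s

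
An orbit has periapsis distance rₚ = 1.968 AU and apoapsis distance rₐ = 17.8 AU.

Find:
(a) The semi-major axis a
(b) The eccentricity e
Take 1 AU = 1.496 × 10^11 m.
rₚ = 1.968 AU = 2.94413 × 10^11 m
rₐ = 17.8 AU = 2.66288 × 10^12 m
(a) a = (rₚ + rₐ)/2 = 1.47865 × 10^12 m ≈ 9.884 AU
(b) e = (rₐ − rₚ)/(rₐ + rₚ) = (2.36847 × 10^12) / (2.95729 × 10^12) = 0.80089

Final answer:
(a) a = 9.884 AU
(b) e = 0.8009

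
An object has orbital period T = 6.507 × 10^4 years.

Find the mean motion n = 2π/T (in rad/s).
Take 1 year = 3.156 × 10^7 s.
T = 6.507 × 10^4 years = 2.05361 × 10^12 s
n = 2π / (2.05361 × 10^12 s) = 3.05958 × 10^-12 rad/s ≈ 3.06 × 10^-12 rad/s

Final answer: n = 3.06 × 10^-12 rad/s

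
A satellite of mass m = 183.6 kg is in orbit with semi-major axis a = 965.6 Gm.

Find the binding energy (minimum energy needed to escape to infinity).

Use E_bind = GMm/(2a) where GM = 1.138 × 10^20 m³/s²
a = 965.6 Gm = 9.656 × 10^11 m
GM = 1.138 × 10^20 m³/s²
m = 183.6 kg
GMm = 1.138 × 10^20 × 183.6 = 2.08937 × 10^22 m³·kg/s²
2a = 1.9312 × 10^12 m
E_bind = GMm/(2a) = 1.0819 × 10^10 J ≈ 10.82 GJ

Final answer: 10.82 GJ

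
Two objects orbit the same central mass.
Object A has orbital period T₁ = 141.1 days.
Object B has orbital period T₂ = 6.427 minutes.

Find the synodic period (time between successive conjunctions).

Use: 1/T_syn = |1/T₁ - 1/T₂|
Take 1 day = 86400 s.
T₁ = 141.1 days = 1.2191 × 10^7 s
T₂ = 6.427 minutes = 385.62 s
1/T₁ = 8.20275 × 10^-8 s⁻¹
1/T₂ = 0.00259323 s⁻¹
|1/T₁ − 1/T₂| = 0.00259314 s⁻¹
T_syn = 1 / |1/T₁ − 1/T₂| = 385.632 s ≈ 6.427 minutes

Final answer: T_syn = 6.427 minutes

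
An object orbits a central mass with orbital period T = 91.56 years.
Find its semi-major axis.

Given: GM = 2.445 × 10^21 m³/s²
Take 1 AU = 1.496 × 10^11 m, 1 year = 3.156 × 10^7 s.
T = 91.56 years = 2.88963 × 10^9 s
GM = 2.445 × 10^21 m³/s²
Kepler's third law: a³ = GM T² / (4π²)
T² = 8.34998 × 10^18 s²
a³ = (2.445 × 10^21) × (8.34998 × 10^18) / (4π²) = 5.17136 × 10^38 m³
a = (a³)^(1/3) = 8.02666 × 10^12 m ≈ 53.65 AU

Final answer: 53.65 AU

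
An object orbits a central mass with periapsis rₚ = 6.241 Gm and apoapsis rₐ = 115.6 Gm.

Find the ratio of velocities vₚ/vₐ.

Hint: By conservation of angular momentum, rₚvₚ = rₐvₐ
rₚ = 6.241 Gm = 6.241 × 10^9 m
rₐ = 115.6 Gm = 1.156 × 10^11 m
rₚvₚ = rₐvₐ  ⇒  vₚ/vₐ = rₐ/rₚ
vₚ/vₐ = (1.156 × 10^11) / (6.241 × 10^9) = 18.5227

Final answer: vₚ/vₐ = 18.52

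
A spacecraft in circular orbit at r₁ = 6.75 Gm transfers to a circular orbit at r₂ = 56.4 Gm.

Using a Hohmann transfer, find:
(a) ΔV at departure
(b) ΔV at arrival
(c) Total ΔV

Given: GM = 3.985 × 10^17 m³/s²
r₁ = 6.75 Gm = 6.75 × 10^9 m
r₂ = 56.4 Gm = 5.64 × 10^10 m
GM = 3.985 × 10^17 m³/s²
Transfer ellipse: a_t = (r₁ + r₂)/2 = 3.1575 × 10^10 m
Circular speed at r₁: v₁ = √(GM/r₁) = 7683.56 m/s
Transfer speed at r₁ (periapsis): v₁ₜ = √(GM(2/r₁ − 1/a_t)) = 10269 m/s
(a) ΔV₁ = v₁ₜ − v₁ = 2585.49 m/s ≈ 2.585 km/s
Circular speed at r₂: v₂ = √(GM/r₂) = 2658.12 m/s
Transfer speed at r₂ (apoapsis): v₂ₜ = √(GM(2/r₂ − 1/a_t)) = 1229.01 m/s
(b) ΔV₂ = v₂ − v₂ₜ = 1429.11 m/s ≈ 1.429 km/s
(c) ΔV_total = ΔV₁ + ΔV₂ = 4014.6 m/s ≈ 4.015 km/s

Final answer:
(a) ΔV₁ = 2.585 km/s
(b) ΔV₂ = 1.429 km/s
(c) ΔV_total = 4.015 km/s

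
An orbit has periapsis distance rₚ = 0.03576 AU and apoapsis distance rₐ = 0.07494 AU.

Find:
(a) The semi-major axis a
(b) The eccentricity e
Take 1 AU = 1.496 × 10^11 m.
rₚ = 0.03576 AU = 5.3497 × 10^9 m
rₐ = 0.07494 AU = 1.1211 × 10^10 m
(a) a = (rₚ + rₐ)/2 = 8.28036 × 10^9 m ≈ 0.05535 AU
(b) e = (rₐ − rₚ)/(rₐ + rₚ) = (5.86133 × 10^9) / (1.65607 × 10^10) = 0.35393

Final answer:
(a) a = 0.05535 AU
(b) e = 0.3539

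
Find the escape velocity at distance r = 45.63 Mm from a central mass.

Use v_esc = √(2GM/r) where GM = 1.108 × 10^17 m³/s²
r = 45.63 Mm = 4.563 × 10^7 m
GM = 1.108 × 10^17 m³/s²
2GM/r = 2 × (1.108 × 10^17) / (4.563 × 10^7) = 4.85645 × 10^9 m²/s²
v_esc = √(2GM/r) = 69688.3 m/s ≈ 69.69 km/s

Final answer: 69.69 km/s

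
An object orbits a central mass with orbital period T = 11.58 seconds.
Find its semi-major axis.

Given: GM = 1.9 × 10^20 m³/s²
T = 11.58 seconds
GM = 1.9 × 10^20 m³/s²
Kepler's third law: a³ = GM T² / (4π²)
T² = 134.096 s²
a³ = (1.9 × 10^20) × 134.096 / (4π²) = 6.45373 × 10^20 m³
a = (a³)^(1/3) = 8.64179 × 10^6 m ≈ 8.642 Mm

Final answer: 8.642 Mm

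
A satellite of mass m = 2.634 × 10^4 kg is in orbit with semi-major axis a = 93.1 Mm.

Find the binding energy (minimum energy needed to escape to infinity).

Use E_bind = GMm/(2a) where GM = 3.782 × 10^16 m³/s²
a = 93.1 Mm = 9.31 × 10^7 m
GM = 3.782 × 10^16 m³/s²
m = 2.634 × 10^4 kg
GMm = 3.782 × 10^16 × 26340 = 9.96179 × 10^20 m³·kg/s²
2a = 1.862 × 10^8 m
E_bind = GMm/(2a) = 5.35005 × 10^12 J ≈ 5.35 TJ

Final answer: 5.35 TJ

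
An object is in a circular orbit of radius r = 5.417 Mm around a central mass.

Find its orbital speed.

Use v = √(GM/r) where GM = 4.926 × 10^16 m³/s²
r = 5.417 Mm = 5.417 × 10^6 m
GM = 4.926 × 10^16 m³/s²
GM/r = (4.926 × 10^16) / (5.417 × 10^6) = 9.09359 × 10^9 m²/s²
v = √(GM/r) = 95360.3 m/s ≈ 95.36 km/s

Final answer: 95.36 km/s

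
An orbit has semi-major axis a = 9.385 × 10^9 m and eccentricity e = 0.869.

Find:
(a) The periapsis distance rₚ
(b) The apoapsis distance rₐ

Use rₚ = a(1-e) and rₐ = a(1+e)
a = 9.385 × 10^9 m
e = 0.869:  1 − e = 0.131,  1 + e = 1.869
(a) rₚ = a(1 − e) = 9.385 × 10^9 m × 0.131 = 1.22944 × 10^9 m ≈ 1.229 × 10^9 m
(b) rₐ = a(1 + e) = 9.385 × 10^9 m × 1.869 = 1.75406 × 10^10 m ≈ 1.754 × 10^10 m

Final answer:
(a) rₚ = 1.229 × 10^9 m
(b) rₐ = 1.754 × 10^10 m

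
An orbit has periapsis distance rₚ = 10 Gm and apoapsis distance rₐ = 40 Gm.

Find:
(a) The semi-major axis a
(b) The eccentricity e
rₚ = 10 Gm = 1 × 10^10 m
rₐ = 40 Gm = 4 × 10^10 m
(a) a = (rₚ + rₐ)/2 = 2.5 × 10^10 m ≈ 25 Gm
(b) e = (rₐ − rₚ)/(rₐ + rₚ) = (3 × 10^10) / (5 × 10^10) = 0.6

Final answer:
(a) a = 25 Gm
(b) e = 0.6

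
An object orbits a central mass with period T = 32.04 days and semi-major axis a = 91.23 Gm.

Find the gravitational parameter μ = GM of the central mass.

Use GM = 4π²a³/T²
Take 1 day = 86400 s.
T = 32.04 days = 2.76826 × 10^6 s
a = 91.23 Gm = 9.123 × 10^10 m
a³ = 7.59299 × 10^32 m³
T² = 7.66324 × 10^12 s²
GM = 4π² × (7.59299 × 10^32) / (7.66324 × 10^12) = 3.91165 × 10^21 m³/s²
GM ≈ 3.912 × 10^21 m³/s²

Final answer: GM = 3.912 × 10^21 m³/s²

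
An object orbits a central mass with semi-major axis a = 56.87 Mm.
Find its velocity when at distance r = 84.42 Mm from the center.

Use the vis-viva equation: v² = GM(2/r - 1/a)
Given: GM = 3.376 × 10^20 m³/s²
a = 56.87 Mm = 5.687 × 10^7 m
r = 84.42 Mm = 8.442 × 10^7 m
GM = 3.376 × 10^20 m³/s²
2/r − 1/a = 2.36911 × 10^-8 − 1.7584 × 10^-8 = 6.10711 × 10^-9 m⁻¹
v² = GM (2/r − 1/a) = 2.06176 × 10^12 m²/s²
v = 1.43588 × 10^6 m/s ≈ 1436 km/s

Final answer: 1436 km/s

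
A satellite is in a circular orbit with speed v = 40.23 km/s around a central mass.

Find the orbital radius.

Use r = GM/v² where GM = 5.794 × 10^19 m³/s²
v = 40.23 km/s = 40230 m/s
GM = 5.794 × 10^19 m³/s²
v² = 1.61845 × 10^9 m²/s²
r = GM/v² = (5.794 × 10^19) / (1.61845 × 10^9) = 3.57996 × 10^10 m ≈ 3.58 × 10^10 m

Final answer: 3.58 × 10^10 m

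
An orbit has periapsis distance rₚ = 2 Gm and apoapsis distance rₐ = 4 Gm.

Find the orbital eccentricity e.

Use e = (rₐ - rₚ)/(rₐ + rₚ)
rₚ = 2 Gm = 2 × 10^9 m
rₐ = 4 Gm = 4 × 10^9 m
rₐ − rₚ = 2 × 10^9 m
rₐ + rₚ = 6 × 10^9 m
e = (rₐ − rₚ)/(rₐ + rₚ) = 0.333333

Final answer: e = 0.3333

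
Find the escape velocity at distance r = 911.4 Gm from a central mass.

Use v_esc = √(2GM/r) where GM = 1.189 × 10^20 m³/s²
r = 911.4 Gm = 9.114 × 10^11 m
GM = 1.189 × 10^20 m³/s²
2GM/r = 2 × (1.189 × 10^20) / (9.114 × 10^11) = 2.60917 × 10^8 m²/s²
v_esc = √(2GM/r) = 16152.9 m/s ≈ 16.15 km/s

Final answer: 16.15 km/s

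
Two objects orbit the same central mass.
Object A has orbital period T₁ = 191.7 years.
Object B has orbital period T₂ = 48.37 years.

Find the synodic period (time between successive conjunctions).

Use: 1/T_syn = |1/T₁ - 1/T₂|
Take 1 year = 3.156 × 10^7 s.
T₁ = 191.7 years = 6.05005 × 10^9 s
T₂ = 48.37 years = 1.52656 × 10^9 s
1/T₁ = 1.65288 × 10^-10 s⁻¹
1/T₂ = 6.55069 × 10^-10 s⁻¹
|1/T₁ − 1/T₂| = 4.89781 × 10^-10 s⁻¹
T_syn = 1 / |1/T₁ − 1/T₂| = 2.04173 × 10^9 s ≈ 64.69 years

Final answer: T_syn = 64.69 years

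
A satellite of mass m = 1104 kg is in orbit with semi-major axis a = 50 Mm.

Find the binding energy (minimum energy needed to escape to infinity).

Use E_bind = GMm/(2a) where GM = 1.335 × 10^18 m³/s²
a = 50 Mm = 5 × 10^7 m
GM = 1.335 × 10^18 m³/s²
m = 1104 kg
GMm = 1.335 × 10^18 × 1104 = 1.47384 × 10^21 m³·kg/s²
2a = 1 × 10^8 m
E_bind = GMm/(2a) = 1.47384 × 10^13 J ≈ 14.74 TJ

Final answer: 14.74 TJ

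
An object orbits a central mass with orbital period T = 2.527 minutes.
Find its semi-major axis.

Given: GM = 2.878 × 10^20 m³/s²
T = 2.527 minutes = 151.62 s
GM = 2.878 × 10^20 m³/s²
Kepler's third law: a³ = GM T² / (4π²)
T² = 22988.6 s²
a³ = (2.878 × 10^20) × 22988.6 / (4π²) = 1.67588 × 10^23 m³
a = (a³)^(1/3) = 5.51334 × 10^7 m ≈ 5.513 × 10^7 m

Final answer: 5.513 × 10^7 m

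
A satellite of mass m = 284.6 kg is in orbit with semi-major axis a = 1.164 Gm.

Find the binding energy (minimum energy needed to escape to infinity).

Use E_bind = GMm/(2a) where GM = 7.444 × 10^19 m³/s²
a = 1.164 Gm = 1.164 × 10^9 m
GM = 7.444 × 10^19 m³/s²
m = 284.6 kg
GMm = 7.444 × 10^19 × 284.6 = 2.11856 × 10^22 m³·kg/s²
2a = 2.328 × 10^9 m
E_bind = GMm/(2a) = 9.10035 × 10^12 J ≈ 9.1 TJ

Final answer: 9.1 TJ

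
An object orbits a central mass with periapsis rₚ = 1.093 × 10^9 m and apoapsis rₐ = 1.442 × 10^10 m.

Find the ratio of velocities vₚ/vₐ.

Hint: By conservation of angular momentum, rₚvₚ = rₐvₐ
rₚ = 1.093 × 10^9 m
rₐ = 1.442 × 10^10 m
rₚvₚ = rₐvₐ  ⇒  vₚ/vₐ = rₐ/rₚ
vₚ/vₐ = (1.442 × 10^10) / (1.093 × 10^9) = 13.193

Final answer: vₚ/vₐ = 13.19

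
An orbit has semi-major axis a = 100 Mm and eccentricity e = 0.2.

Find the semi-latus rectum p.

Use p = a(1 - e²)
a = 100 Mm = 1 × 10^8 m
e = 0.2,  e² = 0.04,  1 − e² = 0.96
p = a(1 − e²) = 1 × 10^8 m × 0.96 = 9.6 × 10^7 m ≈ 96 Mm

Final answer: p = 96 Mm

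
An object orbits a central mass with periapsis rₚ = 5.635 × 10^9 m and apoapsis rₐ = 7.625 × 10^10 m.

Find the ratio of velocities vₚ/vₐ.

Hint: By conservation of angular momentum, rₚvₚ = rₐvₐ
rₚ = 5.635 × 10^9 m
rₐ = 7.625 × 10^10 m
rₚvₚ = rₐvₐ  ⇒  vₚ/vₐ = rₐ/rₚ
vₚ/vₐ = (7.625 × 10^10) / (5.635 × 10^9) = 13.5315

Final answer: vₚ/vₐ = 13.53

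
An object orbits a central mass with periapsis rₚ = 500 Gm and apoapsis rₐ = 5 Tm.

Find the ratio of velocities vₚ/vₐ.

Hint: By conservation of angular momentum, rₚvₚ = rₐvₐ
rₚ = 500 Gm = 5 × 10^11 m
rₐ = 5 Tm = 5 × 10^12 m
rₚvₚ = rₐvₐ  ⇒  vₚ/vₐ = rₐ/rₚ
vₚ/vₐ = (5 × 10^12) / (5 × 10^11) = 10

Final answer: vₚ/vₐ = 10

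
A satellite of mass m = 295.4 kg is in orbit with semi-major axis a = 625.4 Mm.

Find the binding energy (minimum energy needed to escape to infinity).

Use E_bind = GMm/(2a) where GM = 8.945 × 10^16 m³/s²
a = 625.4 Mm = 6.254 × 10^8 m
GM = 8.945 × 10^16 m³/s²
m = 295.4 kg
GMm = 8.945 × 10^16 × 295.4 = 2.64235 × 10^19 m³·kg/s²
2a = 1.2508 × 10^9 m
E_bind = GMm/(2a) = 2.11253 × 10^10 J ≈ 21.13 GJ

Final answer: 21.13 GJ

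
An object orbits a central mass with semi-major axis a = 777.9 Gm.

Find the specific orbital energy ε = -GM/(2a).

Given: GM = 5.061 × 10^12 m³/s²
a = 777.9 Gm = 7.779 × 10^11 m
GM = 5.061 × 10^12 m³/s²
2a = 1.5558 × 10^12 m
ε = −GM/(2a) = -3.25299 J/kg ≈ -3.253 J/kg

Final answer: -3.253 J/kg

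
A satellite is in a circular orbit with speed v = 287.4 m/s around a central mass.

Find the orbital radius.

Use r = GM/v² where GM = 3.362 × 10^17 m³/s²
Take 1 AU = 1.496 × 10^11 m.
v = 287.4 m/s
GM = 3.362 × 10^17 m³/s²
v² = 82598.8 m²/s²
r = GM/v² = (3.362 × 10^17) / 82598.8 = 4.07028 × 10^12 m ≈ 27.21 AU

Final answer: 27.21 AU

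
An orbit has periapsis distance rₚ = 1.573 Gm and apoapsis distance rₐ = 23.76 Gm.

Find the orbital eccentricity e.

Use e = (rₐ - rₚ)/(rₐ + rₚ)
rₚ = 1.573 Gm = 1.573 × 10^9 m
rₐ = 23.76 Gm = 2.376 × 10^10 m
rₐ − rₚ = 2.2187 × 10^10 m
rₐ + rₚ = 2.5333 × 10^10 m
e = (rₐ − rₚ)/(rₐ + rₚ) = 0.875814

Final answer: e = 0.8758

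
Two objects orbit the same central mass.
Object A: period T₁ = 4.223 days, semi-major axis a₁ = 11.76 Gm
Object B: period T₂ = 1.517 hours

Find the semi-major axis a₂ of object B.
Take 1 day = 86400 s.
T₁ = 4.223 days = 364867 s
T₂ = 1.517 hours = 5461.2 s
a₁ = 11.76 Gm = 1.176 × 10^10 m
Kepler's third law: (T₂/T₁)² = (a₂/a₁)³  ⇒  a₂ = a₁ (T₂/T₁)^(2/3)
T₂/T₁ = 0.0149676
(T₂/T₁)^(2/3) = 0.0607345
a₂ = 1.176 × 10^10 m × 0.0607345 = 7.14238 × 10^8 m ≈ 714.2 Mm

Final answer: a₂ = 714.2 Mm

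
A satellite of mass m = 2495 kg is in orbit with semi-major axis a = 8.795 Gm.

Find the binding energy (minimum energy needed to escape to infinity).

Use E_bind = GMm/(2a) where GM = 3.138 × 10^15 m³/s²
a = 8.795 Gm = 8.795 × 10^9 m
GM = 3.138 × 10^15 m³/s²
m = 2495 kg
GMm = 3.138 × 10^15 × 2495 = 7.82931 × 10^18 m³·kg/s²
2a = 1.759 × 10^10 m
E_bind = GMm/(2a) = 4.451 × 10^8 J ≈ 445.1 MJ

Final answer: 445.1 MJ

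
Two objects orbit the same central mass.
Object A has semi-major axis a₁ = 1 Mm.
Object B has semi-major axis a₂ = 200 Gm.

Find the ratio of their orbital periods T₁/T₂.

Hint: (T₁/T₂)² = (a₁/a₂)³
a₁ = 1 Mm = 1 × 10^6 m
a₂ = 200 Gm = 2 × 10^11 m
a₁/a₂ = 5 × 10^-6
T₁/T₂ = (a₁/a₂)^(3/2) = (5 × 10^-6)^1.5 = 1.11803 × 10^-8

Final answer: T₁/T₂ = 1.118 × 10^-8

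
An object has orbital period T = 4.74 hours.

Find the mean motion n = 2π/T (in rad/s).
T = 4.74 hours = 17064 s
n = 2π / 17064 s = 0.000368213 rad/s ≈ 0.0003682 rad/s

Final answer: n = 0.0003682 rad/s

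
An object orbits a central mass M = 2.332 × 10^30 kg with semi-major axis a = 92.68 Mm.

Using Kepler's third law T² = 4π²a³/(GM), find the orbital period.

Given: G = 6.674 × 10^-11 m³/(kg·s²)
M = 2.332 × 10^30 kg
GM = G × M = 6.674 × 10^-11 × 2.332 × 10^30 = 1.55638 × 10^20 m³/s²
a = 92.68 Mm = 9.268 × 10^7 m
a³ = 7.96082 × 10^23 m³
T = 2π √(a³/GM) = 2π √((7.96082 × 10^23) / (1.55638 × 10^20)) = 2π × 71.519 s
T = 449.367 s ≈ 7.489 minutes

Final answer: 7.489 minutes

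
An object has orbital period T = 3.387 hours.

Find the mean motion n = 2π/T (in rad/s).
T = 3.387 hours = 12193.2 s
n = 2π / 12193.2 s = 0.000515302 rad/s ≈ 0.0005153 rad/s

Final answer: n = 0.0005153 rad/s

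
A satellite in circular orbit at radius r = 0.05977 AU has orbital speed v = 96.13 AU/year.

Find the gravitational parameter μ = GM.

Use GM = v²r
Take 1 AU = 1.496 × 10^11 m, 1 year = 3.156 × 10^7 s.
r = 0.05977 AU = 8.94159 × 10^9 m
v = 96.13 AU/year = 455673 m/s
v² = 2.07638 × 10^11 m²/s²
GM = v²r = 2.07638 × 10^11 × 8.94159 × 10^9 = 1.85662 × 10^21 m³/s²
GM ≈ 1.857 × 10^21 m³/s²

Final answer: GM = 1.857 × 10^21 m³/s²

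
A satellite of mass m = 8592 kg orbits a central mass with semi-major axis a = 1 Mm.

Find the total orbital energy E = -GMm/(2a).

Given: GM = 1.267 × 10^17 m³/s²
a = 1 Mm = 1 × 10^6 m
GM = 1.267 × 10^17 m³/s²
2a = 2 × 10^6 m
GMm = 1.267 × 10^17 × 8592 = 1.08861 × 10^21 m³·kg/s²
E = −GMm/(2a) = -5.44303 × 10^14 J ≈ -544.3 TJ

Final answer: -544.3 TJ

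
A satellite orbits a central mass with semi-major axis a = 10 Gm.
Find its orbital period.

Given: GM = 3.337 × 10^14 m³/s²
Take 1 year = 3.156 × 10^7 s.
a = 10 Gm = 1 × 10^10 m
GM = 3.337 × 10^14 m³/s²
a³ = 1 × 10^30 m³
T = 2π √(a³/GM) = 2π √((1 × 10^30) / (3.337 × 10^14)) = 2π × 5.47422 × 10^7 s
T = 3.43955 × 10^8 s ≈ 10.9 years

Final answer: 10.9 years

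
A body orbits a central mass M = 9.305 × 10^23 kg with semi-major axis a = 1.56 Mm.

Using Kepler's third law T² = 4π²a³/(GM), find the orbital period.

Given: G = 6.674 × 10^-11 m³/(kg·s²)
M = 9.305 × 10^23 kg
GM = G × M = 6.674 × 10^-11 × 9.305 × 10^23 = 6.21016 × 10^13 m³/s²
a = 1.56 Mm = 1.56 × 10^6 m
a³ = 3.79642 × 10^18 m³
T = 2π √(a³/GM) = 2π √((3.79642 × 10^18) / (6.21016 × 10^13)) = 2π × 247.25 s
T = 1553.52 s ≈ 25.89 minutes

Final answer: 25.89 minutes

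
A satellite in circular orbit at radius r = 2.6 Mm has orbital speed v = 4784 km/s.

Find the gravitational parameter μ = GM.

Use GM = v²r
r = 2.6 Mm = 2.6 × 10^6 m
v = 4784 km/s = 4.784 × 10^6 m/s
v² = 2.28867 × 10^13 m²/s²
GM = v²r = 2.28867 × 10^13 × 2.6 × 10^6 = 5.95053 × 10^19 m³/s²
GM ≈ 5.951 × 10^19 m³/s²

Final answer: GM = 5.951 × 10^19 m³/s²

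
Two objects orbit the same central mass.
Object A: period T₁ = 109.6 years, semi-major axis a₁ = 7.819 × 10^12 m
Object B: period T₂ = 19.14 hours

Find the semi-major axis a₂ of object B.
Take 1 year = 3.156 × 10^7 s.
T₁ = 109.6 years = 3.45898 × 10^9 s
T₂ = 19.14 hours = 68904 s
a₁ = 7.819 × 10^12 m
Kepler's third law: (T₂/T₁)² = (a₂/a₁)³  ⇒  a₂ = a₁ (T₂/T₁)^(2/3)
T₂/T₁ = 1.99203 × 10^-5
(T₂/T₁)^(2/3) = 0.000734849
a₂ = 7.819 × 10^12 m × 0.000734849 = 5.74578 × 10^9 m ≈ 5.746 × 10^9 m

Final answer: a₂ = 5.746 × 10^9 m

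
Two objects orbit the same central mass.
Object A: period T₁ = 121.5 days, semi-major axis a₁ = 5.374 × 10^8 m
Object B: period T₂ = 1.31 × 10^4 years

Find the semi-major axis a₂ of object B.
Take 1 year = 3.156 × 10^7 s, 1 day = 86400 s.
T₁ = 121.5 days = 1.04976 × 10^7 s
T₂ = 1.31 × 10^4 years = 4.13436 × 10^11 s
a₁ = 5.374 × 10^8 m
Kepler's third law: (T₂/T₁)² = (a₂/a₁)³  ⇒  a₂ = a₁ (T₂/T₁)^(2/3)
T₂/T₁ = 39383.9
(T₂/T₁)^(2/3) = 1157.57
a₂ = 5.374 × 10^8 m × 1157.57 = 6.22076 × 10^11 m ≈ 6.221 × 10^11 m

Final answer: a₂ = 6.221 × 10^11 m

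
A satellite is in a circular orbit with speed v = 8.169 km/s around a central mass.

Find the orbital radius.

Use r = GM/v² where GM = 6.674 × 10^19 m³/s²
v = 8.169 km/s = 8169 m/s
GM = 6.674 × 10^19 m³/s²
v² = 6.67326 × 10^7 m²/s²
r = GM/v² = (6.674 × 10^19) / (6.67326 × 10^7) = 1.00011 × 10^12 m ≈ 1 Tm

Final answer: 1 Tm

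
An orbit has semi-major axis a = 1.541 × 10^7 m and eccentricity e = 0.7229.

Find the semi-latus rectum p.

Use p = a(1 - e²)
a = 1.541 × 10^7 m
e = 0.7229,  e² = 0.522584,  1 − e² = 0.477416
p = a(1 − e²) = 1.541 × 10^7 m × 0.477416 = 7.35697 × 10^6 m ≈ 7.357 × 10^6 m

Final answer: p = 7.357 × 10^6 m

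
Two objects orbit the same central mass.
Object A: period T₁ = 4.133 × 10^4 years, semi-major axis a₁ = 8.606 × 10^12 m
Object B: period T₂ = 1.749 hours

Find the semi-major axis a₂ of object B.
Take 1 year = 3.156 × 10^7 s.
T₁ = 4.133 × 10^4 years = 1.30437 × 10^12 s
T₂ = 1.749 hours = 6296.4 s
a₁ = 8.606 × 10^12 m
Kepler's third law: (T₂/T₁)² = (a₂/a₁)³  ⇒  a₂ = a₁ (T₂/T₁)^(2/3)
T₂/T₁ = 4.82714 × 10^-9
(T₂/T₁)^(2/3) = 2.85623 × 10^-6
a₂ = 8.606 × 10^12 m × 2.85623 × 10^-6 = 2.45807 × 10^7 m ≈ 2.458 × 10^7 m

Final answer: a₂ = 2.458 × 10^7 m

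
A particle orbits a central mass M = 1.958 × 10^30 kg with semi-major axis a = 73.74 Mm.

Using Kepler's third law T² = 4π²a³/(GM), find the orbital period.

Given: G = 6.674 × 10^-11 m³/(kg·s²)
M = 1.958 × 10^30 kg
GM = G × M = 6.674 × 10^-11 × 1.958 × 10^30 = 1.30677 × 10^20 m³/s²
a = 73.74 Mm = 7.374 × 10^7 m
a³ = 4.00968 × 10^23 m³
T = 2π √(a³/GM) = 2π √((4.00968 × 10^23) / (1.30677 × 10^20)) = 2π × 55.393 s
T = 348.045 s ≈ 5.801 minutes

Final answer: 5.801 minutes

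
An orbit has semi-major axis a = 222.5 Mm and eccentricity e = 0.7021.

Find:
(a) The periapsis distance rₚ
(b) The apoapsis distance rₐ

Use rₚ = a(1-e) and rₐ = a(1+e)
a = 222.5 Mm = 2.225 × 10^8 m
e = 0.7021:  1 − e = 0.2979,  1 + e = 1.7021
(a) rₚ = a(1 − e) = 2.225 × 10^8 m × 0.2979 = 6.62828 × 10^7 m ≈ 66.28 Mm
(b) rₐ = a(1 + e) = 2.225 × 10^8 m × 1.7021 = 3.78717 × 10^8 m ≈ 378.7 Mm

Final answer:
(a) rₚ = 66.28 Mm
(b) rₐ = 378.7 Mm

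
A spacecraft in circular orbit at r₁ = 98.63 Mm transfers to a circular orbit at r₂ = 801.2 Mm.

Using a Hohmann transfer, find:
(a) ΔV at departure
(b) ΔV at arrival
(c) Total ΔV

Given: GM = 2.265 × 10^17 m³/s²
r₁ = 98.63 Mm = 9.863 × 10^7 m
r₂ = 801.2 Mm = 8.012 × 10^8 m
GM = 2.265 × 10^17 m³/s²
Transfer ellipse: a_t = (r₁ + r₂)/2 = 4.49915 × 10^8 m
Circular speed at r₁: v₁ = √(GM/r₁) = 47921.4 m/s
Transfer speed at r₁ (periapsis): v₁ₜ = √(GM(2/r₁ − 1/a_t)) = 63949.2 m/s
(a) ΔV₁ = v₁ₜ − v₁ = 16027.7 m/s ≈ 16.03 km/s
Circular speed at r₂: v₂ = √(GM/r₂) = 16813.7 m/s
Transfer speed at r₂ (apoapsis): v₂ₜ = √(GM(2/r₂ − 1/a_t)) = 7872.32 m/s
(b) ΔV₂ = v₂ − v₂ₜ = 8941.39 m/s ≈ 8.941 km/s
(c) ΔV_total = ΔV₁ + ΔV₂ = 24969.1 m/s ≈ 24.97 km/s

Final answer:
(a) ΔV₁ = 16.03 km/s
(b) ΔV₂ = 8.941 km/s
(c) ΔV_total = 24.97 km/s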